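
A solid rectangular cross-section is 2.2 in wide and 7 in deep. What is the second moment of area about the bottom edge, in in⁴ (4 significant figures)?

I_base ≈ 251.5 in⁴

The section: 2.2 × 7, A = 15.4 in², y = 3.5 in, Ī = 62.8833 in⁴.
Transfer it to the bottom edge using Ī + A·d² with d = y − 0:
  the section: d = 3.5 in → contributes +251.533 in⁴
Total I = 251.533 in⁴.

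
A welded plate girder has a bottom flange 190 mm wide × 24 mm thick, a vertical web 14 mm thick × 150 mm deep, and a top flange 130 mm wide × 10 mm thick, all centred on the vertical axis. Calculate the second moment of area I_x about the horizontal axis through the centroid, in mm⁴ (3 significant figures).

I_x ≈ 3.62 × 10⁷ mm⁴

Break the section into simple shapes (no overlaps), measuring from the bottom-left corner of the bounding box.
Bottom plate: 190 × 24, A = 4 560 mm², y = 12 mm, Ī = 218 880 mm⁴.
Web plate: 14 × 150, A = 2 100 mm², y = 99 mm, Ī = 3 937 500 mm⁴.
Top plate: 130 × 10, A = 1 300 mm², y = 179 mm, Ī = 10 833 mm⁴.
Centroid: ȳ = ΣA·y / ΣA = 62.226 mm.
Transfer each piece to the horizontal axis through the centroid using Ī + A·d² with d = y − 62.226:
  bottom plate: d = -50.226 mm → contributes +11 722 229 mm⁴
  web plate: d = 36.774 mm → contributes +6 777 367 mm⁴
  top plate: d = 116.77 mm → contributes +17 737 811 mm⁴
Total I = 36 237 406 mm⁴.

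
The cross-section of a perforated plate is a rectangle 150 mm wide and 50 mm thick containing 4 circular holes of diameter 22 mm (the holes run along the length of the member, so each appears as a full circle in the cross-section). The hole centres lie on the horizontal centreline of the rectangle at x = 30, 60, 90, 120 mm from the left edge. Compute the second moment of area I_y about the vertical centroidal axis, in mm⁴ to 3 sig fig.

I_y ≈ 1.23 × 10⁷ mm⁴

Break the section into simple shapes (no overlaps), measuring from the bottom-left corner of the bounding box.
Plate: 150 × 50, A = 7 500 mm², x = 75 mm, Ī = 14 062 500 mm⁴.
Hole 1 (subtracted): ⌀22, A = 380.13 mm², x = 30 mm, Ī = 11 499 mm⁴.
Hole 2 (subtracted): ⌀22, A = 380.13 mm², x = 60 mm, Ī = 11 499 mm⁴.
Hole 3 (subtracted): ⌀22, A = 380.13 mm², x = 90 mm, Ī = 11 499 mm⁴.
Hole 4 (subtracted): ⌀22, A = 380.13 mm², x = 120 mm, Ī = 11 499 mm⁴.
By symmetry the centroid is at mid-width, x̄ = 75 mm.
Transfer each piece to the vertical centroidal axis using Ī + A·d² with d = x − 75:
  plate: d = 0 mm → contributes +14 062 500 mm⁴
  hole 1: d = -45 mm → contributes −781 268 mm⁴
  hole 2: d = -15 mm → contributes −97 029 mm⁴
  hole 3: d = 15 mm → contributes −97 029 mm⁴
  hole 4: d = 45 mm → contributes −781 268 mm⁴
Total I = 12 305 907 mm⁴.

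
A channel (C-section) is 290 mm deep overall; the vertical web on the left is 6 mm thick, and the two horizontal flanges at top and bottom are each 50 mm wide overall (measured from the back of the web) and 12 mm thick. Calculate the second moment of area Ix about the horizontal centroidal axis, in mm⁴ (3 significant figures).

Ix ≈ 3.26 × 10⁷ mm⁴

Split into non-overlapping primitives; take the origin at the lower-left of the bounding box.
Web: 6 × 290, A = 1 740 mm², y = 145 mm, Ī = 12 194 500 mm⁴.
Top flange (beyond web): 44 × 12, A = 528 mm², y = 284 mm, Ī = 6 336 mm⁴.
Bottom flange (beyond web): 44 × 12, A = 528 mm², y = 6 mm, Ī = 6 336 mm⁴.
By symmetry the centroid is at mid-height, ȳ = 145 mm.
Transfer each piece to the horizontal centroidal axis using Ī + A·d² with d = y − 145:
  web: d = 0 mm → contributes +12 194 500 mm⁴
  top flange (beyond web): d = 139 mm → contributes +10 207 824 mm⁴
  bottom flange (beyond web): d = -139 mm → contributes +10 207 824 mm⁴
Total I = 32 610 148 mm⁴.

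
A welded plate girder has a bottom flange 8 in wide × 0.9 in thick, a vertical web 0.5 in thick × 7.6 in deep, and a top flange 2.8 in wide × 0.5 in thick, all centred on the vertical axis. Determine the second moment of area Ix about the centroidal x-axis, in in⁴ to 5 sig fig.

Ix ≈ 121.70 in⁴

Treat the section as a set of non-overlapping primitives; coordinates are from the bounding-box lower-left.
Bottom plate: 8 × 0.9, A = 7.2 in², y = 0.45 in, Ī = 0.486 in⁴.
Web plate: 0.5 × 7.6, A = 3.8 in², y = 4.7 in, Ī = 18.29067 in⁴.
Top plate: 2.8 × 0.5, A = 1.4 in², y = 8.75 in, Ī = 0.02916667 in⁴.
Centroid: ȳ = ΣA·y / ΣA = 2.689516 in.
Transfer each piece to the centroidal x-axis using Ī + A·d² with d = y − 2.689516:
  bottom plate: d = -2.239516 in → contributes +36.59711 in⁴
  web plate: d = 2.010484 in → contributes +33.65044 in⁴
  top plate: d = 6.060484 in → contributes +51.45042 in⁴
Total I = 121.698 in⁴.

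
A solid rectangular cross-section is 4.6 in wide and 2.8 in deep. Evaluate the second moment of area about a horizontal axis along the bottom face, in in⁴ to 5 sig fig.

I_base ≈ 33.660 in⁴

The section: 4.6 × 2.8, A = 12.88 in², y = 1.4 in, Ī = 8.414933 in⁴.
Transfer it to a horizontal axis along the bottom face using Ī + A·d² with d = y − 0:
  the section: d = 1.4 in → contributes +33.65973 in⁴
Total I = 33.65973 in⁴.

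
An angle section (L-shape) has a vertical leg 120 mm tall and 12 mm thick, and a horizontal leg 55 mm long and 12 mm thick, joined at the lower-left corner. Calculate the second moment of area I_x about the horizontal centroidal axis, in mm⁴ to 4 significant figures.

I_x ≈ 2.842 × 10⁶ mm⁴

Break the section into simple shapes (no overlaps), measuring from the bottom-left corner of the bounding box.
Vertical leg: 12 × 120, A = 1 440 mm², y = 60 mm, Ī = 1 728 000 mm⁴.
Horizontal leg (remainder): 43 × 12, A = 516 mm², y = 6 mm, Ī = 6 192 mm⁴.
Centroid: ȳ = ΣA·y / ΣA = 45.7546 mm.
Transfer each piece to the horizontal centroidal axis using Ī + A·d² with d = y − 45.7546:
  vertical leg: d = 14.2454 mm → contributes +2 020 221 mm⁴
  horizontal leg (remainder): d = -39.7546 mm → contributes +821 693 mm⁴
Total I = 2 841 914 mm⁴.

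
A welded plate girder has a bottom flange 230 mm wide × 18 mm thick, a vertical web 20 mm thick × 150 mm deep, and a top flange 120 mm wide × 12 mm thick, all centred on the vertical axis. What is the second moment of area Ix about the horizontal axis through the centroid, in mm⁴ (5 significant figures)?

Break the section into simple shapes (no overlaps), measuring from the bottom-left corner of the bounding box.
Bottom plate: 230 × 18, A = 4 140 mm², y = 9 mm, Ī = 111 780 mm⁴.
Web plate: 20 × 150, A = 3 000 mm², y = 93 mm, Ī = 5 625 000 mm⁴.
Top plate: 120 × 12, A = 1 440 mm², y = 174 mm, Ī = 17 280 mm⁴.
Centroid: ȳ = ΣA·y / ΣA = 66.06294 mm.
Transfer each piece to the horizontal axis through the centroid using Ī + A·d² with d = y − 66.06294:
  bottom plate: d = -57.06294 mm → contributes +13 592 360 mm⁴
  web plate: d = 26.93706 mm → contributes +7 801 816 mm⁴
  top plate: d = 107.9371 mm → contributes +16 793 870 mm⁴
Total I = 38 188 046 mm⁴.

Ix ≈ 3.8188 × 10⁷ mm⁴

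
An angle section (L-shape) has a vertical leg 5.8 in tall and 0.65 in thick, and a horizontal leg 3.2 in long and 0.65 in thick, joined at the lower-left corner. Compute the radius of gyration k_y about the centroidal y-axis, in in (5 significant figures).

k_y ≈ 0.85614 in

Split into non-overlapping primitives; take the origin at the lower-left of the bounding box.
Vertical leg: 0.65 × 5.8, A = 3.77 in², x = 0.325 in, Ī = 0.1327354 in⁴.
Horizontal leg (remainder): 2.55 × 0.65, A = 1.6575 in², x = 1.925 in, Ī = 0.8981578 in⁴.
Centroid: x̄ = ΣA·x / ΣA = 0.8136228 in.
Transfer each piece to the centroidal y-axis using Ī + A·d² with d = x − 0.8136228:
  vertical leg: d = -0.4886228 in → contributes +1.032831 in⁴
  horizontal leg (remainder): d = 1.111377 in → contributes +2.945434 in⁴
Total I = 3.978266 in⁴.
Radius of gyration: k = √(I/A) = √(3.978266 / 5.4275) = 0.8561443 in.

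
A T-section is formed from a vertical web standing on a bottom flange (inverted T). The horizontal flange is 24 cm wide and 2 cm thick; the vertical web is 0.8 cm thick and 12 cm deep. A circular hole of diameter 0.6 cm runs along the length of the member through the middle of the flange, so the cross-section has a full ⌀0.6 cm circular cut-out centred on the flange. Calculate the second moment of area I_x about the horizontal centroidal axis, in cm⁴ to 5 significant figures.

I_x ≈ 522.81 cm⁴

Decompose the section into non-overlapping parts with the origin at the bottom-left of its bounding rectangle.
Flange: 24 × 2, A = 48 cm², y = 1 cm, Ī = 16 cm⁴.
Web: 0.8 × 12, A = 9.6 cm², y = 8 cm, Ī = 115.2 cm⁴.
Hole (subtracted): ⌀0.6, A = 0.2827433 cm², y = 1 cm, Ī = 0.006361725 cm⁴.
Centroid: ȳ = ΣA·y / ΣA = 2.172422 cm.
Transfer each piece to the horizontal centroidal axis using Ī + A·d² with d = y − 2.172422:
  flange: d = -1.172422 cm → contributes +81.9795 cm⁴
  web: d = 5.827578 cm → contributes +441.2224 cm⁴
  hole: d = -1.172422 cm → contributes −0.395013 cm⁴
Total I = 522.8069 cm⁴.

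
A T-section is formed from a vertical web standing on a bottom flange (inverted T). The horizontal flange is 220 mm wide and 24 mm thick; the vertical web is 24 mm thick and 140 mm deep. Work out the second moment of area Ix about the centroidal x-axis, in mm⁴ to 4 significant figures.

Decompose the section into non-overlapping parts with the origin at the bottom-left of its bounding rectangle.
Flange: 220 × 24, A = 5 280 mm², y = 12 mm, Ī = 253 440 mm⁴.
Web: 24 × 140, A = 3 360 mm², y = 94 mm, Ī = 5 488 000 mm⁴.
Centroid: ȳ = ΣA·y / ΣA = 43.8889 mm.
Transfer each piece to the centroidal x-axis using Ī + A·d² with d = y − 43.8889:
  flange: d = -31.8889 mm → contributes +5 622 679 mm⁴
  web: d = 50.1111 mm → contributes +13 925 375 mm⁴
Total I = 19 548 053 mm⁴.

Ix ≈ 1.955 × 10⁷ mm⁴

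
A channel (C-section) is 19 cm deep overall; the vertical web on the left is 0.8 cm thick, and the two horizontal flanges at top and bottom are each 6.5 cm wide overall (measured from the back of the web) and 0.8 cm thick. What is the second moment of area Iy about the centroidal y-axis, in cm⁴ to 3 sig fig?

Iy ≈ 85.7 cm⁴

Decompose the section into non-overlapping parts with the origin at the bottom-left of its bounding rectangle.
Web: 0.8 × 19, A = 15.2 cm², x = 0.4 cm, Ī = 0.81067 cm⁴.
Top flange (beyond web): 5.7 × 0.8, A = 4.56 cm², x = 3.65 cm, Ī = 12.346 cm⁴.
Bottom flange (beyond web): 5.7 × 0.8, A = 4.56 cm², x = 3.65 cm, Ī = 12.346 cm⁴.
Centroid: x̄ = ΣA·x / ΣA = 1.6188 cm.
Transfer each piece to the centroidal y-axis using Ī + A·d² with d = x − 1.6188:
  web: d = -1.2188 cm → contributes +23.388 cm⁴
  top flange (beyond web): d = 2.0313 cm → contributes +31.161 cm⁴
  bottom flange (beyond web): d = 2.0313 cm → contributes +31.161 cm⁴
Total I = 85.709 cm⁴.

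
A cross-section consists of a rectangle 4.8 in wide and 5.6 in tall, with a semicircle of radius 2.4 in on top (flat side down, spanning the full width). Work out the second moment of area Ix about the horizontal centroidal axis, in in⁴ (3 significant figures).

Ix ≈ 173 in⁴

Break the section into simple shapes (no overlaps), measuring from the bottom-left corner of the bounding box.
Rectangular body: 4.8 × 5.6, A = 26.88 in², y = 2.8 in, Ī = 70.246 in⁴.
Semicircular cap: semicircle r = 2.4, A = 9.0478 in², y = 6.6186 in, Ī = 3.6415 in⁴.
Centroid: ȳ = ΣA·y / ΣA = 3.7616 in.
Transfer each piece to the horizontal centroidal axis using Ī + A·d² with d = y − 3.7616:
  rectangular body: d = -0.96165 in → contributes +95.104 in⁴
  semicircular cap: d = 2.8569 in → contributes +77.491 in⁴
Total I = 172.59 in⁴.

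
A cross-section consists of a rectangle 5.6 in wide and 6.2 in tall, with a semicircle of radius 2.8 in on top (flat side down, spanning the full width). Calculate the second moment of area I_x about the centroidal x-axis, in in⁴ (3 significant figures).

I_x ≈ 285 in⁴

Break the section into simple shapes (no overlaps), measuring from the bottom-left corner of the bounding box.
Rectangular body: 5.6 × 6.2, A = 34.72 in², y = 3.1 in, Ī = 111.22 in⁴.
Semicircular cap: semicircle r = 2.8, A = 12.315 in², y = 7.3884 in, Ī = 6.7463 in⁴.
Centroid: ȳ = ΣA·y / ΣA = 4.2228 in.
Transfer each piece to the centroidal x-axis using Ī + A·d² with d = y − 4.2228:
  rectangular body: d = -1.1228 in → contributes +154.99 in⁴
  semicircular cap: d = 3.1655 in → contributes +130.15 in⁴
Total I = 285.14 in⁴.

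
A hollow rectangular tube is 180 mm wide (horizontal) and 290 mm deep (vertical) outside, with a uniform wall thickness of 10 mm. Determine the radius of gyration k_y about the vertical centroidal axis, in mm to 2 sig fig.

k_y ≈ 74 mm

Break the section into simple shapes (no overlaps), measuring from the bottom-left corner of the bounding box.
Outer rectangle: 180 × 290, A = 52 200 mm², x = 90 mm, Ī = 140 940 000 mm⁴.
Inner void (subtracted): 160 × 270, A = 43 200 mm², x = 90 mm, Ī = 92 160 000 mm⁴.
By symmetry the centroid is at mid-width, x̄ = 90 mm.
All pieces are centred on the vertical centroidal axis, so I = ΣĪ (holes subtracted) = 48 780 000 mm⁴.
Radius of gyration: k = √(I/A) = √(48 780 000 / 9 000) = 73.62 mm.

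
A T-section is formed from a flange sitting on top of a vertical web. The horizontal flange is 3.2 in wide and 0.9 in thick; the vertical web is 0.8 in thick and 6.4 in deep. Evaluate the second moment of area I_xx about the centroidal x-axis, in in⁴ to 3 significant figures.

Decompose the section into non-overlapping parts with the origin at the bottom-left of its bounding rectangle.
Flange: 3.2 × 0.9, A = 2.88 in², y = 6.85 in, Ī = 0.1944 in⁴.
Web: 0.8 × 6.4, A = 5.12 in², y = 3.2 in, Ī = 17.476 in⁴.
Centroid: ȳ = ΣA·y / ΣA = 4.514 in.
Transfer each piece to the centroidal x-axis using Ī + A·d² with d = y − 4.514:
  flange: d = 2.336 in → contributes +15.91 in⁴
  web: d = -1.314 in → contributes +26.316 in⁴
Total I = 42.227 in⁴.

I_xx ≈ 42.2 in⁴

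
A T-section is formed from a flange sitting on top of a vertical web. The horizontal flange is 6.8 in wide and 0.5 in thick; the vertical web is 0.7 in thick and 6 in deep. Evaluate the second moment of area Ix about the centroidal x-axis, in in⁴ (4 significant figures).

Ix ≈ 32.52 in⁴

Treat the section as a set of non-overlapping primitives; coordinates are from the bounding-box lower-left.
Flange: 6.8 × 0.5, A = 3.4 in², y = 6.25 in, Ī = 0.0708333 in⁴.
Web: 0.7 × 6, A = 4.2 in², y = 3 in, Ī = 12.6 in⁴.
Centroid: ȳ = ΣA·y / ΣA = 4.45395 in.
Transfer each piece to the centroidal x-axis using Ī + A·d² with d = y − 4.45395:
  flange: d = 1.79605 in → contributes +11.0386 in⁴
  web: d = -1.45395 in → contributes +21.4786 in⁴
Total I = 32.5172 in⁴.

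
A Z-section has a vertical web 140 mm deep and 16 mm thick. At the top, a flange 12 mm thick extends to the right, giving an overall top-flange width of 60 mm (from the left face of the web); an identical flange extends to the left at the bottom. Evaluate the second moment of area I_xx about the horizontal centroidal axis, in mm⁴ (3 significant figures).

I_xx ≈ 8.00 × 10⁶ mm⁴

Split into non-overlapping primitives; take the origin at the lower-left of the bounding box.
Web: 16 × 140, A = 2 240 mm², y = 70 mm, Ī = 3 658 667 mm⁴.
Top flange (beyond web): 44 × 12, A = 528 mm², y = 134 mm, Ī = 6 336 mm⁴.
Bottom flange (beyond web): 44 × 12, A = 528 mm², y = 6 mm, Ī = 6 336 mm⁴.
Centroid: ȳ = ΣA·y / ΣA = 70 mm.
Transfer each piece to the horizontal centroidal axis using Ī + A·d² with d = y − 70:
  web: d = 0 mm → contributes +3 658 667 mm⁴
  top flange (beyond web): d = 64 mm → contributes +2 169 024 mm⁴
  bottom flange (beyond web): d = -64 mm → contributes +2 169 024 mm⁴
Total I = 7 996 715 mm⁴.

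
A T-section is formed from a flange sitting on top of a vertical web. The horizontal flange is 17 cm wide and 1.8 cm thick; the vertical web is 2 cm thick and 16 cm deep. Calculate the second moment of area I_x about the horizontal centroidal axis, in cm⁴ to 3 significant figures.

Decompose the section into non-overlapping parts with the origin at the bottom-left of its bounding rectangle.
Flange: 17 × 1.8, A = 30.6 cm², y = 16.9 cm, Ī = 8.262 cm⁴.
Web: 2 × 16, A = 32 cm², y = 8 cm, Ī = 682.67 cm⁴.
Centroid: ȳ = ΣA·y / ΣA = 12.35 cm.
Transfer each piece to the horizontal centroidal axis using Ī + A·d² with d = y − 12.35:
  flange: d = 4.5495 cm → contributes +641.63 cm⁴
  web: d = -4.3505 cm → contributes +1288.3 cm⁴
Total I = 1929.9 cm⁴.

I_x ≈ 1930 cm⁴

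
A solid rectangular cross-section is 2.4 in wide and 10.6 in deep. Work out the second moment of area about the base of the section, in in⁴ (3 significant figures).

The section: 2.4 × 10.6, A = 25.44 in², y = 5.3 in, Ī = 238.2 in⁴.
Transfer it to the base of the section using Ī + A·d² with d = y − 0:
  the section: d = 5.3 in → contributes +952.81 in⁴
Total I = 952.81 in⁴.

I_base ≈ 953 in⁴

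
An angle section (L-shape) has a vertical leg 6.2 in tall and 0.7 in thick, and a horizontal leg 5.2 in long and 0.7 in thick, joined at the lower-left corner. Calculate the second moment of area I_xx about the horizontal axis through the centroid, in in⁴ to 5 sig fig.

I_xx ≈ 27.834 in⁴

Break the section into simple shapes (no overlaps), measuring from the bottom-left corner of the bounding box.
Vertical leg: 0.7 × 6.2, A = 4.34 in², y = 3.1 in, Ī = 13.90247 in⁴.
Horizontal leg (remainder): 4.5 × 0.7, A = 3.15 in², y = 0.35 in, Ī = 0.128625 in⁴.
Centroid: ȳ = ΣA·y / ΣA = 1.943458 in.
Transfer each piece to the horizontal axis through the centroid using Ī + A·d² with d = y − 1.943458:
  vertical leg: d = 1.156542 in → contributes +19.70761 in⁴
  horizontal leg (remainder): d = -1.593458 in → contributes +8.126816 in⁴
Total I = 27.83442 in⁴.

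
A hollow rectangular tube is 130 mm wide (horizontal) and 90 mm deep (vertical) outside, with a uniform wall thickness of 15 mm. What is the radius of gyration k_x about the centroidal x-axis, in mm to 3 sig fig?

Break the section into simple shapes (no overlaps), measuring from the bottom-left corner of the bounding box.
Outer rectangle: 130 × 90, A = 11 700 mm², y = 45 mm, Ī = 7 897 500 mm⁴.
Inner void (subtracted): 100 × 60, A = 6 000 mm², y = 45 mm, Ī = 1 800 000 mm⁴.
By symmetry the centroid is at mid-height, ȳ = 45 mm.
All pieces are centred on the centroidal x-axis, so I = ΣĪ (holes subtracted) = 6 097 500 mm⁴.
Radius of gyration: k = √(I/A) = √(6 097 500 / 5 700) = 32.707 mm.

k_x ≈ 32.7 mm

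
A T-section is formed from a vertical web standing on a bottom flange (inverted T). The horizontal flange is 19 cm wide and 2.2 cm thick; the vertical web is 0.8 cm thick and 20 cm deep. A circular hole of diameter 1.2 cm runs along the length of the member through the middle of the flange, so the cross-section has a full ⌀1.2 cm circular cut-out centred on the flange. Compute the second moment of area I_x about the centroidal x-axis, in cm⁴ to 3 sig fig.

Split into non-overlapping primitives; take the origin at the lower-left of the bounding box.
Flange: 19 × 2.2, A = 41.8 cm², y = 1.1 cm, Ī = 16.859 cm⁴.
Web: 0.8 × 20, A = 16 cm², y = 12.2 cm, Ī = 533.33 cm⁴.
Hole (subtracted): ⌀1.2, A = 1.131 cm², y = 1.1 cm, Ī = 0.10179 cm⁴.
Centroid: ȳ = ΣA·y / ΣA = 4.234 cm.
Transfer each piece to the centroidal x-axis using Ī + A·d² with d = y − 4.234:
  flange: d = -3.134 cm → contributes +427.41 cm⁴
  web: d = 7.966 cm → contributes +1548.7 cm⁴
  hole: d = -3.134 cm → contributes −11.21 cm⁴
Total I = 1964.9 cm⁴.

I_x ≈ 1960 cm⁴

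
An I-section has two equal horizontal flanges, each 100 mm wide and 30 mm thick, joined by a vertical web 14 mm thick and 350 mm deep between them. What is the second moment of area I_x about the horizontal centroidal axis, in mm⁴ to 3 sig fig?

I_x ≈ 2.67 × 10⁸ mm⁴

Decompose the section into non-overlapping parts with the origin at the bottom-left of its bounding rectangle.
Bottom flange: 100 × 30, A = 3 000 mm², y = 15 mm, Ī = 225 000 mm⁴.
Web: 14 × 350, A = 4 900 mm², y = 205 mm, Ī = 50 020 833 mm⁴.
Top flange: 100 × 30, A = 3 000 mm², y = 395 mm, Ī = 225 000 mm⁴.
By symmetry the centroid is at mid-height, ȳ = 205 mm.
Transfer each piece to the horizontal centroidal axis using Ī + A·d² with d = y − 205:
  bottom flange: d = -190 mm → contributes +108 525 000 mm⁴
  web: d = 0 mm → contributes +50 020 833 mm⁴
  top flange: d = 190 mm → contributes +108 525 000 mm⁴
Total I = 267 070 833 mm⁴.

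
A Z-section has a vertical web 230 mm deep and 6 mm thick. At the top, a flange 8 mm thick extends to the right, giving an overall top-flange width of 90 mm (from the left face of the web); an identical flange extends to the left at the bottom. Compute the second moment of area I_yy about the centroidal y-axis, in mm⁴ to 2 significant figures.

I_yy ≈ 3.5 × 10⁶ mm⁴

Treat the section as a set of non-overlapping primitives; coordinates are from the bounding-box lower-left.
Web: 6 × 230, A = 1 380 mm², x = 87 mm, Ī = 4 140 mm⁴.
Top flange (beyond web): 84 × 8, A = 672 mm², x = 132 mm, Ī = 395 136 mm⁴.
Bottom flange (beyond web): 84 × 8, A = 672 mm², x = 42 mm, Ī = 395 136 mm⁴.
Centroid: x̄ = ΣA·x / ΣA = 87 mm.
Transfer each piece to the centroidal y-axis using Ī + A·d² with d = x − 87:
  web: d = 0 mm → contributes +4 140 mm⁴
  top flange (beyond web): d = 45 mm → contributes +1 755 936 mm⁴
  bottom flange (beyond web): d = -45 mm → contributes +1 755 936 mm⁴
Total I = 3 516 012 mm⁴.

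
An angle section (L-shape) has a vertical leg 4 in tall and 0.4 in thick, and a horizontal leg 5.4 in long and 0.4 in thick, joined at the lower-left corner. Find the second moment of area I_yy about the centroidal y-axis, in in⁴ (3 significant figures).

Split into non-overlapping primitives; take the origin at the lower-left of the bounding box.
Vertical leg: 0.4 × 4, A = 1.6 in², x = 0.2 in, Ī = 0.021333 in⁴.
Horizontal leg (remainder): 5 × 0.4, A = 2 in², x = 2.9 in, Ī = 4.1667 in⁴.
Centroid: x̄ = ΣA·x / ΣA = 1.7 in.
Transfer each piece to the centroidal y-axis using Ī + A·d² with d = x − 1.7:
  vertical leg: d = -1.5 in → contributes +3.6213 in⁴
  horizontal leg (remainder): d = 1.2 in → contributes +7.0467 in⁴
Total I = 10.668 in⁴.

I_yy ≈ 10.7 in⁴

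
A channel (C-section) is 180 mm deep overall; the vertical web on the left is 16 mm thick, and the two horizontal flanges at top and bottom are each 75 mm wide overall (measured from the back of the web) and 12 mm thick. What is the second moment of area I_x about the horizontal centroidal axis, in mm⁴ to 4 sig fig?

Split into non-overlapping primitives; take the origin at the lower-left of the bounding box.
Web: 16 × 180, A = 2 880 mm², y = 90 mm, Ī = 7 776 000 mm⁴.
Top flange (beyond web): 59 × 12, A = 708 mm², y = 174 mm, Ī = 8 496 mm⁴.
Bottom flange (beyond web): 59 × 12, A = 708 mm², y = 6 mm, Ī = 8 496 mm⁴.
By symmetry the centroid is at mid-height, ȳ = 90 mm.
Transfer each piece to the horizontal centroidal axis using Ī + A·d² with d = y − 90:
  web: d = 0 mm → contributes +7 776 000 mm⁴
  top flange (beyond web): d = 84 mm → contributes +5 004 144 mm⁴
  bottom flange (beyond web): d = -84 mm → contributes +5 004 144 mm⁴
Total I = 17 784 288 mm⁴.

I_x ≈ 1.778 × 10⁷ mm⁴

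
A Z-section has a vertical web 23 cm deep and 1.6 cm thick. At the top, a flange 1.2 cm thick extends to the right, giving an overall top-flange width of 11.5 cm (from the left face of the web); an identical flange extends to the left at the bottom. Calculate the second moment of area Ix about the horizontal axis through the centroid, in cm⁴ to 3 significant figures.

Ix ≈ 4450 cm⁴

Decompose the section into non-overlapping parts with the origin at the bottom-left of its bounding rectangle.
Web: 1.6 × 23, A = 36.8 cm², y = 11.5 cm, Ī = 1622.3 cm⁴.
Top flange (beyond web): 9.9 × 1.2, A = 11.88 cm², y = 22.4 cm, Ī = 1.4256 cm⁴.
Bottom flange (beyond web): 9.9 × 1.2, A = 11.88 cm², y = 0.6 cm, Ī = 1.4256 cm⁴.
Centroid: ȳ = ΣA·y / ΣA = 11.5 cm.
Transfer each piece to the horizontal axis through the centroid using Ī + A·d² with d = y − 11.5:
  web: d = 0 cm → contributes +1622.3 cm⁴
  top flange (beyond web): d = 10.9 cm → contributes +1412.9 cm⁴
  bottom flange (beyond web): d = -10.9 cm → contributes +1412.9 cm⁴
Total I = 4 448 cm⁴.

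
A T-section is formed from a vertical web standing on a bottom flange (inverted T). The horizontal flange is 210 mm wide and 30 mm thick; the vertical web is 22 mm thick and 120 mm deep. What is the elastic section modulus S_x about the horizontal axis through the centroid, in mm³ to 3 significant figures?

Split into non-overlapping primitives; take the origin at the lower-left of the bounding box.
Flange: 210 × 30, A = 6 300 mm², y = 15 mm, Ī = 472 500 mm⁴.
Web: 22 × 120, A = 2 640 mm², y = 90 mm, Ī = 3 168 000 mm⁴.
Centroid: ȳ = ΣA·y / ΣA = 37.148 mm.
Transfer each piece to the horizontal axis through the centroid using Ī + A·d² with d = y − 37.148:
  flange: d = -22.148 mm → contributes +3 562 766 mm⁴
  web: d = 52.852 mm → contributes +10 542 499 mm⁴
Total I = 14 105 265 mm⁴.
Extreme fibre distance c = 112.85 mm; S = I/c = 124 989 mm³.

S_x ≈ 1.25 × 10⁵ mm³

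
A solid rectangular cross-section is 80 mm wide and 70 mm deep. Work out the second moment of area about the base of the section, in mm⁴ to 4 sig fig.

I_base ≈ 9.147 × 10⁶ mm⁴

The section: 80 × 70, A = 5 600 mm², y = 35 mm, Ī = 2 286 667 mm⁴.
Transfer it to the base of the section using Ī + A·d² with d = y − 0:
  the section: d = 35 mm → contributes +9 146 667 mm⁴
Total I = 9 146 667 mm⁴.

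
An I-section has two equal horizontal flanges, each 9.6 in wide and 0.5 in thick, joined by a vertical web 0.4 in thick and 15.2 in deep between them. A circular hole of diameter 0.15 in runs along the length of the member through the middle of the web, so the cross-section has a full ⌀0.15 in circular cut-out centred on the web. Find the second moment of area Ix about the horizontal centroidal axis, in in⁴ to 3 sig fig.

Decompose the section into non-overlapping parts with the origin at the bottom-left of its bounding rectangle.
Bottom flange: 9.6 × 0.5, A = 4.8 in², y = 0.25 in, Ī = 0.1 in⁴.
Web: 0.4 × 15.2, A = 6.08 in², y = 8.1 in, Ī = 117.06 in⁴.
Top flange: 9.6 × 0.5, A = 4.8 in², y = 15.95 in, Ī = 0.1 in⁴.
Hole (subtracted): ⌀0.15, A = 0.017671 in², y = 8.1 in, Ī = 0.00002485 in⁴.
By symmetry the centroid is at mid-height, ȳ = 8.1 in.
Transfer each piece to the horizontal centroidal axis using Ī + A·d² with d = y − 8.1:
  bottom flange: d = -7.85 in → contributes +295.89 in⁴
  web: d = 0 in → contributes +117.06 in⁴
  top flange: d = 7.85 in → contributes +295.89 in⁴
  hole: d = 0 in → contributes −0.00002485 in⁴
Total I = 708.84 in⁴.

Ix ≈ 709 in⁴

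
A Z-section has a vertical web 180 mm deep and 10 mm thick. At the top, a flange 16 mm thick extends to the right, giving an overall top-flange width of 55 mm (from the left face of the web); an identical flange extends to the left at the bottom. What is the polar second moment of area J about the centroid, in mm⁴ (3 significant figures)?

Treat the section as a set of non-overlapping primitives; coordinates are from the bounding-box lower-left.
Web: 10 × 180, A = 1 800 mm², y = 90 mm, Ī = 4 860 000 mm⁴.
Top flange (beyond web): 45 × 16, A = 720 mm², y = 172 mm, Ī = 15 360 mm⁴.
Bottom flange (beyond web): 45 × 16, A = 720 mm², y = 8 mm, Ī = 15 360 mm⁴.
Centroid: ȳ = ΣA·y / ΣA = 90 mm.
Transfer each piece to the centroidal x-axis using Ī + A·d² with d = y − 90:
  web: d = 0 mm → contributes +4 860 000 mm⁴
  top flange (beyond web): d = 82 mm → contributes +4 856 640 mm⁴
  bottom flange (beyond web): d = -82 mm → contributes +4 856 640 mm⁴
Total I = 14 573 280 mm⁴.
For the y-axis: x̄ = 50 mm.
Repeating about the centroidal y-axis gives I_y = 1 347 000 mm⁴.
Polar second moment: J = I_x + I_y = 15 920 280 mm⁴.

J ≈ 1.59 × 10⁷ mm⁴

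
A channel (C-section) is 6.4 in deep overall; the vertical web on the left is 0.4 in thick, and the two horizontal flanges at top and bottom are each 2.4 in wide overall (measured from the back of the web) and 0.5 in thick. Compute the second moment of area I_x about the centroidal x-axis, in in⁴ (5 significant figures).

I_x ≈ 26.185 in⁴

Split into non-overlapping primitives; take the origin at the lower-left of the bounding box.
Web: 0.4 × 6.4, A = 2.56 in², y = 3.2 in, Ī = 8.738133 in⁴.
Top flange (beyond web): 2 × 0.5, A = 1 in², y = 6.15 in, Ī = 0.02083333 in⁴.
Bottom flange (beyond web): 2 × 0.5, A = 1 in², y = 0.25 in, Ī = 0.02083333 in⁴.
By symmetry the centroid is at mid-height, ȳ = 3.2 in.
Transfer each piece to the centroidal x-axis using Ī + A·d² with d = y − 3.2:
  web: d = 0 in → contributes +8.738133 in⁴
  top flange (beyond web): d = 2.95 in → contributes +8.723333 in⁴
  bottom flange (beyond web): d = -2.95 in → contributes +8.723333 in⁴
Total I = 26.1848 in⁴.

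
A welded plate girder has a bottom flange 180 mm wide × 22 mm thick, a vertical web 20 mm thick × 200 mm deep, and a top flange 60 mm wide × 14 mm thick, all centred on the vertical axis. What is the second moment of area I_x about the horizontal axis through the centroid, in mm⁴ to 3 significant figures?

Split into non-overlapping primitives; take the origin at the lower-left of the bounding box.
Bottom plate: 180 × 22, A = 3 960 mm², y = 11 mm, Ī = 159 720 mm⁴.
Web plate: 20 × 200, A = 4 000 mm², y = 122 mm, Ī = 13 333 333 mm⁴.
Top plate: 60 × 14, A = 840 mm², y = 229 mm, Ī = 13 720 mm⁴.
Centroid: ȳ = ΣA·y / ΣA = 82.264 mm.
Transfer each piece to the horizontal axis through the centroid using Ī + A·d² with d = y − 82.264:
  bottom plate: d = -71.264 mm → contributes +20 270 603 mm⁴
  web plate: d = 39.736 mm → contributes +19 649 248 mm⁴
  top plate: d = 146.74 mm → contributes +18 100 231 mm⁴
Total I = 58 020 082 mm⁴.

I_x ≈ 5.80 × 10⁷ mm⁴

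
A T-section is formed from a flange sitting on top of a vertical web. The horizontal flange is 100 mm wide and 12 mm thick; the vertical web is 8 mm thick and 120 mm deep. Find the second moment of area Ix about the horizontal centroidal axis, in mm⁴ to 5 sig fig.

Ix ≈ 3.4896 × 10⁶ mm⁴

Decompose the section into non-overlapping parts with the origin at the bottom-left of its bounding rectangle.
Flange: 100 × 12, A = 1 200 mm², y = 126 mm, Ī = 14 400 mm⁴.
Web: 8 × 120, A = 960 mm², y = 60 mm, Ī = 1 152 000 mm⁴.
Centroid: ȳ = ΣA·y / ΣA = 96.66667 mm.
Transfer each piece to the horizontal centroidal axis using Ī + A·d² with d = y − 96.66667:
  flange: d = 29.33333 mm → contributes +1 046 933 mm⁴
  web: d = -36.66667 mm → contributes +2 442 667 mm⁴
Total I = 3 489 600 mm⁴.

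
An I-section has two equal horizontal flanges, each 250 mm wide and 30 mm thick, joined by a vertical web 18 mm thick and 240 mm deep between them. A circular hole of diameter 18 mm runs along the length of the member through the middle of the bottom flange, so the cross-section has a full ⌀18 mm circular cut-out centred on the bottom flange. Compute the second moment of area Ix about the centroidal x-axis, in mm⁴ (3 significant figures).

Treat the section as a set of non-overlapping primitives; coordinates are from the bounding-box lower-left.
Bottom flange: 250 × 30, A = 7 500 mm², y = 15 mm, Ī = 562 500 mm⁴.
Web: 18 × 240, A = 4 320 mm², y = 150 mm, Ī = 20 736 000 mm⁴.
Top flange: 250 × 30, A = 7 500 mm², y = 285 mm, Ī = 562 500 mm⁴.
Hole (subtracted): ⌀18, A = 254.47 mm², y = 15 mm, Ī = 5 153 mm⁴.
Centroid: ȳ = ΣA·y / ΣA = 151.8 mm.
Transfer each piece to the centroidal x-axis using Ī + A·d² with d = y − 151.8:
  bottom flange: d = -136.8 mm → contributes +140 923 106 mm⁴
  web: d = -1.8019 mm → contributes +20 750 026 mm⁴
  top flange: d = 133.2 mm → contributes +133 625 594 mm⁴
  hole: d = -136.8 mm → contributes −4 767 476 mm⁴
Total I = 290 531 250 mm⁴.

Ix ≈ 2.91 × 10⁸ mm⁴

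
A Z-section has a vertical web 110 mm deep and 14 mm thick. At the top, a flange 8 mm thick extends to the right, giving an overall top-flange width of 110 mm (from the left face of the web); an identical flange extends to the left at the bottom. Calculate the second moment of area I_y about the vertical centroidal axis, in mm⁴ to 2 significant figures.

Treat the section as a set of non-overlapping primitives; coordinates are from the bounding-box lower-left.
Web: 14 × 110, A = 1 540 mm², x = 103 mm, Ī = 25 153 mm⁴.
Top flange (beyond web): 96 × 8, A = 768 mm², x = 158 mm, Ī = 589 824 mm⁴.
Bottom flange (beyond web): 96 × 8, A = 768 mm², x = 48 mm, Ī = 589 824 mm⁴.
Centroid: x̄ = ΣA·x / ΣA = 103 mm.
Transfer each piece to the vertical centroidal axis using Ī + A·d² with d = x − 103:
  web: d = 0 mm → contributes +25 153 mm⁴
  top flange (beyond web): d = 55 mm → contributes +2 913 024 mm⁴
  bottom flange (beyond web): d = -55 mm → contributes +2 913 024 mm⁴
Total I = 5 851 201 mm⁴.

I_y ≈ 5.9 × 10⁶ mm⁴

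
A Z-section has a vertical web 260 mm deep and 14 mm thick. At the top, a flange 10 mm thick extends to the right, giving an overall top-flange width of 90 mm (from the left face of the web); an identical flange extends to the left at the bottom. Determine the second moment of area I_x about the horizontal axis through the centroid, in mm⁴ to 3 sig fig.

Decompose the section into non-overlapping parts with the origin at the bottom-left of its bounding rectangle.
Web: 14 × 260, A = 3 640 mm², y = 130 mm, Ī = 20 505 333 mm⁴.
Top flange (beyond web): 76 × 10, A = 760 mm², y = 255 mm, Ī = 6333.3 mm⁴.
Bottom flange (beyond web): 76 × 10, A = 760 mm², y = 5 mm, Ī = 6333.3 mm⁴.
Centroid: ȳ = ΣA·y / ΣA = 130 mm.
Transfer each piece to the horizontal axis through the centroid using Ī + A·d² with d = y − 130:
  web: d = 0 mm → contributes +20 505 333 mm⁴
  top flange (beyond web): d = 125 mm → contributes +11 881 333 mm⁴
  bottom flange (beyond web): d = -125 mm → contributes +11 881 333 mm⁴
Total I = 44 268 000 mm⁴.

I_x ≈ 4.43 × 10⁷ mm⁴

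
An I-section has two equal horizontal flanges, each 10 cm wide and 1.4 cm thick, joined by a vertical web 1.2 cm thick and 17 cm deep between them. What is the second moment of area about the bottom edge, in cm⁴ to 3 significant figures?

I_base ≈ 7610 cm⁴

Split into non-overlapping primitives; take the origin at the lower-left of the bounding box.
Bottom flange: 10 × 1.4, A = 14 cm², y = 0.7 cm, Ī = 2.2867 cm⁴.
Web: 1.2 × 17, A = 20.4 cm², y = 9.9 cm, Ī = 491.3 cm⁴.
Top flange: 10 × 1.4, A = 14 cm², y = 19.1 cm, Ī = 2.2867 cm⁴.
Transfer each piece to the base of the section using Ī + A·d² with d = y − 0:
  bottom flange: d = 0.7 cm → contributes +9.1467 cm⁴
  web: d = 9.9 cm → contributes +2490.7 cm⁴
  top flange: d = 19.1 cm → contributes +5109.6 cm⁴
Total I = 7609.5 cm⁴.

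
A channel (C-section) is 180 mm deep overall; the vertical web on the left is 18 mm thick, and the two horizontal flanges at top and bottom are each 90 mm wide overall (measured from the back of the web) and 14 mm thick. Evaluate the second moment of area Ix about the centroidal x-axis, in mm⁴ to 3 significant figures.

Break the section into simple shapes (no overlaps), measuring from the bottom-left corner of the bounding box.
Web: 18 × 180, A = 3 240 mm², y = 90 mm, Ī = 8 748 000 mm⁴.
Top flange (beyond web): 72 × 14, A = 1 008 mm², y = 173 mm, Ī = 16 464 mm⁴.
Bottom flange (beyond web): 72 × 14, A = 1 008 mm², y = 7 mm, Ī = 16 464 mm⁴.
By symmetry the centroid is at mid-height, ȳ = 90 mm.
Transfer each piece to the centroidal x-axis using Ī + A·d² with d = y − 90:
  web: d = 0 mm → contributes +8 748 000 mm⁴
  top flange (beyond web): d = 83 mm → contributes +6 960 576 mm⁴
  bottom flange (beyond web): d = -83 mm → contributes +6 960 576 mm⁴
Total I = 22 669 152 mm⁴.

Ix ≈ 2.27 × 10⁷ mm⁴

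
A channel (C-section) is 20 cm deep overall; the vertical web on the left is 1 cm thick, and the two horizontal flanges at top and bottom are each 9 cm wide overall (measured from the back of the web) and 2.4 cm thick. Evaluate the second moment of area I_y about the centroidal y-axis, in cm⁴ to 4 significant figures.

I_y ≈ 472.8 cm⁴

Decompose the section into non-overlapping parts with the origin at the bottom-left of its bounding rectangle.
Web: 1 × 20, A = 20 cm², x = 0.5 cm, Ī = 1.66667 cm⁴.
Top flange (beyond web): 8 × 2.4, A = 19.2 cm², x = 5 cm, Ī = 102.4 cm⁴.
Bottom flange (beyond web): 8 × 2.4, A = 19.2 cm², x = 5 cm, Ī = 102.4 cm⁴.
Centroid: x̄ = ΣA·x / ΣA = 3.4589 cm.
Transfer each piece to the centroidal y-axis using Ī + A·d² with d = x − 3.4589:
  web: d = -2.9589 cm → contributes +176.769 cm⁴
  top flange (beyond web): d = 1.5411 cm → contributes +148 cm⁴
  bottom flange (beyond web): d = 1.5411 cm → contributes +148 cm⁴
Total I = 472.768 cm⁴.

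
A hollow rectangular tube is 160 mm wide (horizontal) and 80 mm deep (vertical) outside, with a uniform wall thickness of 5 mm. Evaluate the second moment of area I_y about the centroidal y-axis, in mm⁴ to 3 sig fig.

Decompose the section into non-overlapping parts with the origin at the bottom-left of its bounding rectangle.
Outer rectangle: 160 × 80, A = 12 800 mm², x = 80 mm, Ī = 27 306 667 mm⁴.
Inner void (subtracted): 150 × 70, A = 10 500 mm², x = 80 mm, Ī = 19 687 500 mm⁴.
By symmetry the centroid is at mid-width, x̄ = 80 mm.
All pieces are centred on the centroidal y-axis, so I = ΣĪ (holes subtracted) = 7 619 167 mm⁴.

I_y ≈ 7.62 × 10⁶ mm⁴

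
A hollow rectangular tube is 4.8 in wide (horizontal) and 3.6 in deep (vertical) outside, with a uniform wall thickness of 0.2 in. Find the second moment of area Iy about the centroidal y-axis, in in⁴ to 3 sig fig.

Split into non-overlapping primitives; take the origin at the lower-left of the bounding box.
Outer rectangle: 4.8 × 3.6, A = 17.28 in², x = 2.4 in, Ī = 33.178 in⁴.
Inner void (subtracted): 4.4 × 3.2, A = 14.08 in², x = 2.4 in, Ī = 22.716 in⁴.
By symmetry the centroid is at mid-width, x̄ = 2.4 in.
All pieces are centred on the centroidal y-axis, so I = ΣĪ (holes subtracted) = 10.462 in⁴.

Iy ≈ 10.5 in⁴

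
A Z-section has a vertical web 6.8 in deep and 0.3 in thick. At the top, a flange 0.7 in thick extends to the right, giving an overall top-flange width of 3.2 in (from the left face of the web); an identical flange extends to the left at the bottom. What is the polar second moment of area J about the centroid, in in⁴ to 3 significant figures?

J ≈ 59.0 in⁴

Decompose the section into non-overlapping parts with the origin at the bottom-left of its bounding rectangle.
Web: 0.3 × 6.8, A = 2.04 in², y = 3.4 in, Ī = 7.8608 in⁴.
Top flange (beyond web): 2.9 × 0.7, A = 2.03 in², y = 6.45 in, Ī = 0.082892 in⁴.
Bottom flange (beyond web): 2.9 × 0.7, A = 2.03 in², y = 0.35 in, Ī = 0.082892 in⁴.
Centroid: ȳ = ΣA·y / ΣA = 3.4 in.
Transfer each piece to the centroidal x-axis using Ī + A·d² with d = y − 3.4:
  web: d = 0 in → contributes +7.8608 in⁴
  top flange (beyond web): d = 3.05 in → contributes +18.967 in⁴
  bottom flange (beyond web): d = -3.05 in → contributes +18.967 in⁴
Total I = 45.795 in⁴.
For the y-axis: x̄ = 3.05 in.
Repeating about the centroidal y-axis gives I_y = 13.254 in⁴.
Polar second moment: J = I_x + I_y = 59.049 in⁴.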